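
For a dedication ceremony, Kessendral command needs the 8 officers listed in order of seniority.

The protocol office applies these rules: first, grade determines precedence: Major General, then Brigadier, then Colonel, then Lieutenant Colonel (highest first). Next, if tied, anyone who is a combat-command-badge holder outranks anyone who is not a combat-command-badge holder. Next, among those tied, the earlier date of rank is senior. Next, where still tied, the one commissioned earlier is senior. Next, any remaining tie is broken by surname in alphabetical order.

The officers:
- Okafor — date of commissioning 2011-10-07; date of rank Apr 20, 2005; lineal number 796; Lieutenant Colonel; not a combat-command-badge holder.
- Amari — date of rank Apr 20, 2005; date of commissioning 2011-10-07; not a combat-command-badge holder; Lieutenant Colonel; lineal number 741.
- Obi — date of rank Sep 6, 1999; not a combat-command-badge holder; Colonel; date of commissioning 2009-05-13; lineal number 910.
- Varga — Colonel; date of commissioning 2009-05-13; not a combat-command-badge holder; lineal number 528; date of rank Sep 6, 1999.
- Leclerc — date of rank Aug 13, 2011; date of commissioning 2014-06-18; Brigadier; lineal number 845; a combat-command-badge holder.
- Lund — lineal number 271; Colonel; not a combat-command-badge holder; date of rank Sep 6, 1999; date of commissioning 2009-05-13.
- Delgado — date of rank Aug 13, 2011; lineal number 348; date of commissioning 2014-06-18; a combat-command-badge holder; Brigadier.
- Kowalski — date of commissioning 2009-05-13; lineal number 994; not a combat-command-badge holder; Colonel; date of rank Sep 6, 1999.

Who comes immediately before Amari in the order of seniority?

By grade: Delgado and Leclerc (Brigadier); then Kowalski, Lund, Obi and Varga (Colonel); then Amari and Okafor (Lieutenant Colonel).
Delgado and Leclerc are each a combat-command-badge holder, so the next rule applies.
Delgado and Leclerc both have date of rank Aug 13, 2011, so the next rule applies.
Delgado and Leclerc both have date of commissioning 2014-06-18, so the next rule applies.
Among Delgado and Leclerc, alphabetically by surname: Delgado before Leclerc.
Kowalski, Lund, Obi and Varga are each not a combat-command-badge holder, so the next rule applies.
Kowalski, Lund, Obi and Varga all have date of rank Sep 6, 1999, so the next rule applies.
Kowalski, Lund, Obi and Varga all have date of commissioning 2009-05-13, so the next rule applies.
Among Kowalski, Lund, Obi and Varga, alphabetically by surname: Kowalski before Lund before Obi before Varga.
Amari and Okafor are each not a combat-command-badge holder, so the next rule applies.
Amari and Okafor both have date of rank Apr 20, 2005, so the next rule applies.
Amari and Okafor both have date of commissioning 2011-10-07, so the next rule applies.
Among Amari and Okafor, alphabetically by surname: Amari before Okafor.
Order: Delgado, Leclerc, Kowalski, Lund, Obi, Varga, Amari, Okafor.

Varga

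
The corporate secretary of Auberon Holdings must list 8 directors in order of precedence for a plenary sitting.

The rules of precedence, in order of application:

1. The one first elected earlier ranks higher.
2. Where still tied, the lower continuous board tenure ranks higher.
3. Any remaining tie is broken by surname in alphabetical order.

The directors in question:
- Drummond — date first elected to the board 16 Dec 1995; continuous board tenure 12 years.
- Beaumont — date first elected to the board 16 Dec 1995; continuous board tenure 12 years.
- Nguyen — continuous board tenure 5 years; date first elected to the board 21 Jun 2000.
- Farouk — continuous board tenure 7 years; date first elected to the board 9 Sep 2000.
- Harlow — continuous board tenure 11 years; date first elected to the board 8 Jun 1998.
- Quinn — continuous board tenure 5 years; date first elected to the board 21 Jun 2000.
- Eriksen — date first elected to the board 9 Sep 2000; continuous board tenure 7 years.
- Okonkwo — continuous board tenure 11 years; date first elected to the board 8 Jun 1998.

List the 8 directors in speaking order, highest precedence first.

Beaumont, Drummond, Harlow, Okonkwo, Nguyen, Quinn, Eriksen, Farouk

By date first elected to the board (earlier first): Beaumont and Drummond (both 16 Dec 1995); then Harlow and Okonkwo (both 8 Jun 1998); then Nguyen and Quinn (both 21 Jun 2000); then Eriksen and Farouk (both 9 Sep 2000).
Beaumont and Drummond both have continuous board tenure 12 years, so the next rule applies.
Among Beaumont and Drummond, alphabetically by surname: Beaumont before Drummond.
Harlow and Okonkwo both have continuous board tenure 11 years, so the next rule applies.
Among Harlow and Okonkwo, alphabetically by surname: Harlow before Okonkwo.
Nguyen and Quinn both have continuous board tenure 5 years, so the next rule applies.
Among Nguyen and Quinn, alphabetically by surname: Nguyen before Quinn.
Eriksen and Farouk both have continuous board tenure 7 years, so the next rule applies.
Among Eriksen and Farouk, alphabetically by surname: Eriksen before Farouk.
Full order: Beaumont, Drummond, Harlow, Okonkwo, Nguyen, Quinn, Eriksen, Farouk.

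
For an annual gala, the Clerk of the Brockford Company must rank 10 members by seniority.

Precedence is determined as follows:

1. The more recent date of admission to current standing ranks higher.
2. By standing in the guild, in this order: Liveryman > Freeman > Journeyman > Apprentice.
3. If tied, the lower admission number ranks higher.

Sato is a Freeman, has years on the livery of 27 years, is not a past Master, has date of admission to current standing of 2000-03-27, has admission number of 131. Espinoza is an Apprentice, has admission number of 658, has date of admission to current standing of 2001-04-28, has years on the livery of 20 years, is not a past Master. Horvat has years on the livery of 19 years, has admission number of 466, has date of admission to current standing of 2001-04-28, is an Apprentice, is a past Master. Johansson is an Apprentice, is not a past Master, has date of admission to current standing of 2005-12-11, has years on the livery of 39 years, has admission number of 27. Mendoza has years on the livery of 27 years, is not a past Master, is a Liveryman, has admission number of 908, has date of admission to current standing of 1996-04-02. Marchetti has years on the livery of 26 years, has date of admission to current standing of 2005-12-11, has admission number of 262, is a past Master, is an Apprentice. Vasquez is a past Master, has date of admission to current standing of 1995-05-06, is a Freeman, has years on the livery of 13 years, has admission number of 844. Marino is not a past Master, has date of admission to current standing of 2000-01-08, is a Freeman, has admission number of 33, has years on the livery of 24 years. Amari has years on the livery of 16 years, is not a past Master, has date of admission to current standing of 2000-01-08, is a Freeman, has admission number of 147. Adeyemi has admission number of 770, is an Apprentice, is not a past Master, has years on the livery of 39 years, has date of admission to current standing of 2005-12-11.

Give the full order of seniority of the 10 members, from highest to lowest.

By date of admission to current standing (later first): Johansson, Marchetti and Adeyemi (each 2005-12-11); then Horvat and Espinoza (both 2001-04-28); then Sato (2000-03-27); then Marino and Amari (both 2000-01-08); then Mendoza (1996-04-02); then Vasquez (1995-05-06).
Johansson, Marchetti and Adeyemi are each Apprentice, so the next rule applies.
Among Johansson, Marchetti and Adeyemi, by admission number (lower first): Johansson (27) before Marchetti (262) before Adeyemi (770).
Horvat and Espinoza are each Apprentice, so the next rule applies.
Among Horvat and Espinoza, by admission number (lower first): Horvat (466) before Espinoza (658).
Marino and Amari are each Freeman, so the next rule applies.
Among Marino and Amari, by admission number (lower first): Marino (33) before Amari (147).
Full order: Johansson, Marchetti, Adeyemi, Horvat, Espinoza, Sato, Marino, Amari, Mendoza, Vasquez.

Johansson, Marchetti, Adeyemi, Horvat, Espinoza, Sato, Marino, Amari, Mendoza, Vasquez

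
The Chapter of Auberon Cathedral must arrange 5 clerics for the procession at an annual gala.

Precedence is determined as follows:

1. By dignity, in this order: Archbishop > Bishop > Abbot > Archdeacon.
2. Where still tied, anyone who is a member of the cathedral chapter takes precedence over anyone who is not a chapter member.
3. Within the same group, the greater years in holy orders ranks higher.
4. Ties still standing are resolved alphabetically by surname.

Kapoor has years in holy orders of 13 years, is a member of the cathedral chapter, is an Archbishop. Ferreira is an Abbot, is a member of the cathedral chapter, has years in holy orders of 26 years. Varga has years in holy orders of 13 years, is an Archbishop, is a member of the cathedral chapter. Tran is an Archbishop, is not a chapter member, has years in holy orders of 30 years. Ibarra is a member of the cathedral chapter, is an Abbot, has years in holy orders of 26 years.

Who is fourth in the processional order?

By dignity: Kapoor, Varga and Tran (Archbishop); then Ferreira and Ibarra (Abbot).
Among Kapoor, Varga and Tran, a member of the cathedral chapter before not a chapter member: Kapoor and Varga (a member of the cathedral chapter) before Tran (not a chapter member).
Kapoor and Varga both have years in holy orders 13 years, so the next rule applies.
Among Kapoor and Varga, alphabetically by surname: Kapoor before Varga.
Ferreira and Ibarra are each a member of the cathedral chapter, so the next rule applies.
Ferreira and Ibarra both have years in holy orders 26 years, so the next rule applies.
Among Ferreira and Ibarra, alphabetically by surname: Ferreira before Ibarra.
Order: Kapoor, Varga, Tran, Ferreira, Ibarra.

Ferreira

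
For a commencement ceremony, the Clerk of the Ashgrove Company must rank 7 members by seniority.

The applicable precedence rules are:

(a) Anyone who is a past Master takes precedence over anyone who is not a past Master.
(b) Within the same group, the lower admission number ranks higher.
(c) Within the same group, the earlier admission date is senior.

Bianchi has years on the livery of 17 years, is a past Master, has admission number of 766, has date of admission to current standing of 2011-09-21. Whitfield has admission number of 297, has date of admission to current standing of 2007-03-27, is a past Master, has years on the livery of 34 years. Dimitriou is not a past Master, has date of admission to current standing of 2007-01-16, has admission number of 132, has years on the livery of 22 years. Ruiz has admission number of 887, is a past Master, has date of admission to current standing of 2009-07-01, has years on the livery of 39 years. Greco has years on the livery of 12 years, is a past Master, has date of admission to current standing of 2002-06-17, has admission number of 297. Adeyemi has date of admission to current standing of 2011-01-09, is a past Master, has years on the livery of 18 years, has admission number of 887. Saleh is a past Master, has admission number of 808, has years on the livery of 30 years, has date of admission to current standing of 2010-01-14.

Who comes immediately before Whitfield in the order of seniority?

Greco

By the first rule: Greco, Whitfield, Bianchi, Saleh, Ruiz and Adeyemi (each a past Master); then Dimitriou (not a past Master).
Among Greco, Whitfield, Bianchi, Saleh, Ruiz and Adeyemi, by admission number (lower first): Greco and Whitfield (297) before Bianchi (766) before Saleh (808) before Ruiz and Adeyemi (887).
Among Greco and Whitfield, by date of admission to current standing (earlier first): Greco (2002-06-17) before Whitfield (2007-03-27).
Among Ruiz and Adeyemi, by date of admission to current standing (earlier first): Ruiz (2009-07-01) before Adeyemi (2011-01-09).
Order: Greco, Whitfield, Bianchi, Saleh, Ruiz, Adeyemi, Dimitriou.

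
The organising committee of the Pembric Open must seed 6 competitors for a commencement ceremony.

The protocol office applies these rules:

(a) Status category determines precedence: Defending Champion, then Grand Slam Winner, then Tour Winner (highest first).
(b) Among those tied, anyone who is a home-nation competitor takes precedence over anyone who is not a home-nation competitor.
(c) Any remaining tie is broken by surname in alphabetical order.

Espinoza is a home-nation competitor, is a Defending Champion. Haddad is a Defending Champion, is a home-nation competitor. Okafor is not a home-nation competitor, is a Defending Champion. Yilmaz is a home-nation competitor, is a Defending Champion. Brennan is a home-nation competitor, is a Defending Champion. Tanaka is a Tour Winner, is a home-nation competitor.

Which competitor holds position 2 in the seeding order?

By status category: Brennan, Espinoza, Haddad, Yilmaz and Okafor (Defending Champion); then Tanaka (Tour Winner).
Among Brennan, Espinoza, Haddad, Yilmaz and Okafor, a home-nation competitor before not a home-nation competitor: Brennan, Espinoza, Haddad and Yilmaz (a home-nation competitor) before Okafor (not a home-nation competitor).
Among Brennan, Espinoza, Haddad and Yilmaz, alphabetically by surname: Brennan before Espinoza before Haddad before Yilmaz.
Order: Brennan, Espinoza, Haddad, Yilmaz, Okafor, Tanaka.

Espinoza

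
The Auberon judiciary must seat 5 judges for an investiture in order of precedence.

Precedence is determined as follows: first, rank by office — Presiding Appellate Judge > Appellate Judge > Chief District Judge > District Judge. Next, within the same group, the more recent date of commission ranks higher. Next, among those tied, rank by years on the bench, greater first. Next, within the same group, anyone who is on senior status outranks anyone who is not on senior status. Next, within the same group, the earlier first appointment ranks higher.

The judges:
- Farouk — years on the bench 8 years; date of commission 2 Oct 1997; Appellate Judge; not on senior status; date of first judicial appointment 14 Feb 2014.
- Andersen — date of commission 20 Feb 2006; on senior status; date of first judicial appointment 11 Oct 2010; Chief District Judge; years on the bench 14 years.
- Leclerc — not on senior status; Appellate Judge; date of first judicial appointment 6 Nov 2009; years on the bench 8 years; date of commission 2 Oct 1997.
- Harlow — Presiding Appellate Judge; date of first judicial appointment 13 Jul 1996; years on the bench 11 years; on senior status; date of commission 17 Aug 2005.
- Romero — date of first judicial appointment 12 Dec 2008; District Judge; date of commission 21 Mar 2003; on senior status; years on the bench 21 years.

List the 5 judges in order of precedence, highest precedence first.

Harlow, Leclerc, Farouk, Andersen, Romero

By office: Harlow (Presiding Appellate Judge); then Leclerc and Farouk (Appellate Judge); then Andersen (Chief District Judge); then Romero (District Judge).
Leclerc and Farouk both have date of commission 2 Oct 1997, so the next rule applies.
Leclerc and Farouk both have years on the bench 8 years, so the next rule applies.
Leclerc and Farouk are each not on senior status, so the next rule applies.
Among Leclerc and Farouk, by date of first judicial appointment (earlier first): Leclerc (6 Nov 2009) before Farouk (14 Feb 2014).
Full order: Harlow, Leclerc, Farouk, Andersen, Romero.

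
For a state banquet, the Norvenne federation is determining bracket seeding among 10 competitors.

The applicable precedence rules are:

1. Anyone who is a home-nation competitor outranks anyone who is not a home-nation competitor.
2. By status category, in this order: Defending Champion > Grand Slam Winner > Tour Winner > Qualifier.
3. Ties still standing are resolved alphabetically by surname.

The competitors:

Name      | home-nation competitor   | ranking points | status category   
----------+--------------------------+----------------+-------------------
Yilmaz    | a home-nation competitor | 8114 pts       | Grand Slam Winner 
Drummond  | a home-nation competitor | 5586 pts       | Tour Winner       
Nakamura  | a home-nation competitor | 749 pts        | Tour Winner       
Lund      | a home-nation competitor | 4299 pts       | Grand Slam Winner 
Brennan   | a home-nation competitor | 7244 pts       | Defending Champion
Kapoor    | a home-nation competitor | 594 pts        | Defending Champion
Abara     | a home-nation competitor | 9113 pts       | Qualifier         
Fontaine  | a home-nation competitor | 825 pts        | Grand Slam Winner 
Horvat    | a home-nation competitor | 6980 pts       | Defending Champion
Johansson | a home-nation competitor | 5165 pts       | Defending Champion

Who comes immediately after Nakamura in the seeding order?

By the first rule: Brennan, Horvat, Johansson, Kapoor, Fontaine, Lund, Yilmaz, Drummond, Nakamura and Abara (each a home-nation competitor).
Among Brennan, Horvat, Johansson, Kapoor, Fontaine, Lund, Yilmaz, Drummond, Nakamura and Abara, by status category: Brennan, Horvat, Johansson and Kapoor (Defending Champion) before Fontaine, Lund and Yilmaz (Grand Slam Winner) before Drummond and Nakamura (Tour Winner) before Abara (Qualifier).
Among Brennan, Horvat, Johansson and Kapoor, alphabetically by surname: Brennan before Horvat before Johansson before Kapoor.
Among Fontaine, Lund and Yilmaz, alphabetically by surname: Fontaine before Lund before Yilmaz.
Among Drummond and Nakamura, alphabetically by surname: Drummond before Nakamura.
Order: Brennan, Horvat, Johansson, Kapoor, Fontaine, Lund, Yilmaz, Drummond, Nakamura, Abara.

Abara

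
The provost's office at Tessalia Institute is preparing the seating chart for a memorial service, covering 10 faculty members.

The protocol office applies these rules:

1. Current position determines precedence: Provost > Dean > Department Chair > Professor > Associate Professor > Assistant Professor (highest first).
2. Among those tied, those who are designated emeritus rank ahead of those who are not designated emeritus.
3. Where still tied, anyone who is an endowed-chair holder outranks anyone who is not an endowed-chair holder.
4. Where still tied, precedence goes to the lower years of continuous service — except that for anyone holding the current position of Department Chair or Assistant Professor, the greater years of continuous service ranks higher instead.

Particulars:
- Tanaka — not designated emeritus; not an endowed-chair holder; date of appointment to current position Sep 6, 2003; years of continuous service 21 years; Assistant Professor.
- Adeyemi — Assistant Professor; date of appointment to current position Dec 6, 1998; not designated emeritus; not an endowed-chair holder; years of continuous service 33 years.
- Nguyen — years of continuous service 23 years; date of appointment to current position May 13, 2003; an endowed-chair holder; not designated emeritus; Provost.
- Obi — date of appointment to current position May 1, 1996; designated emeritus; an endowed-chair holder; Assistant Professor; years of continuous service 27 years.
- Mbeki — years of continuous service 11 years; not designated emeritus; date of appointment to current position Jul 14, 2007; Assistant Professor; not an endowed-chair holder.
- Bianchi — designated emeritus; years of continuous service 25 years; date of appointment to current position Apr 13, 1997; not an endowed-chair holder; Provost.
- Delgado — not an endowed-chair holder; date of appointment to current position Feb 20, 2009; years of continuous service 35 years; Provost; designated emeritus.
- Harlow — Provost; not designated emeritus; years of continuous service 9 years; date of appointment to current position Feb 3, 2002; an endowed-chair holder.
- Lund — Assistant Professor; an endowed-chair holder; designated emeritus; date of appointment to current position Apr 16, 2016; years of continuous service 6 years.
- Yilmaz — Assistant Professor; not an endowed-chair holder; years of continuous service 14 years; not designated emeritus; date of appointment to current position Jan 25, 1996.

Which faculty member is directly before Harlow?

Delgado

By current position: Bianchi, Delgado, Harlow and Nguyen (Provost); then Obi, Lund, Adeyemi, Tanaka, Yilmaz and Mbeki (Assistant Professor).
Among Bianchi, Delgado, Harlow and Nguyen, designated emeritus before not designated emeritus: Bianchi and Delgado (designated emeritus) before Harlow and Nguyen (not designated emeritus).
Bianchi and Delgado are each not an endowed-chair holder, so the next rule applies.
Among Bianchi and Delgado, by years of continuous service (lower first): Bianchi (25 years) before Delgado (35 years).
Harlow and Nguyen are each an endowed-chair holder, so the next rule applies.
Among Harlow and Nguyen, by years of continuous service (lower first): Harlow (9 years) before Nguyen (23 years).
Among Obi, Lund, Adeyemi, Tanaka, Yilmaz and Mbeki, designated emeritus before not designated emeritus: Obi and Lund (designated emeritus) before Adeyemi, Tanaka, Yilmaz and Mbeki (not designated emeritus).
Obi and Lund are each an endowed-chair holder, so the next rule applies.
Among Obi and Lund, by years of continuous service (higher first) (reversed rule for this group): Obi (27 years) before Lund (6 years).
Adeyemi, Tanaka, Yilmaz and Mbeki are each not an endowed-chair holder, so the next rule applies.
Among Adeyemi, Tanaka, Yilmaz and Mbeki, by years of continuous service (higher first) (reversed rule for this group): Adeyemi (33 years) before Tanaka (21 years) before Yilmaz (14 years) before Mbeki (11 years).
Order: Bianchi, Delgado, Harlow, Nguyen, Obi, Lund, Adeyemi, Tanaka, Yilmaz, Mbeki.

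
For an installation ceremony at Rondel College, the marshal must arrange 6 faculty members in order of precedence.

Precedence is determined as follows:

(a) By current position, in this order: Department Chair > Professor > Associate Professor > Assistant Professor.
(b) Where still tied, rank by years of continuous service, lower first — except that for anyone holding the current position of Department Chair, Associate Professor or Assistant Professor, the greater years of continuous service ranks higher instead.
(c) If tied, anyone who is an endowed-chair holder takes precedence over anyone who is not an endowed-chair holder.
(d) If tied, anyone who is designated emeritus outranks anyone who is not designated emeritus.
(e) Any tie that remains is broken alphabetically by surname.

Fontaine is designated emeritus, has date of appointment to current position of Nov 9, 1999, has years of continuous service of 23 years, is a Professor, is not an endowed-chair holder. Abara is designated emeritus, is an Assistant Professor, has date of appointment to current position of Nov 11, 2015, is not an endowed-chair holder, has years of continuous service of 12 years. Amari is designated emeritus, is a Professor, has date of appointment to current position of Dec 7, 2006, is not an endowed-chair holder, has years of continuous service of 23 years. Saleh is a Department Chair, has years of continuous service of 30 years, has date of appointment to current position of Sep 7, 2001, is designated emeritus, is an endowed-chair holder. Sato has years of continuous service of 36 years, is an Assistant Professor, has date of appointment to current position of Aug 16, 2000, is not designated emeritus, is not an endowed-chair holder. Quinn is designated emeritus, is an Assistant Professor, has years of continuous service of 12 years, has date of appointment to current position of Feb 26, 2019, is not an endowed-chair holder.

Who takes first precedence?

By current position: Saleh (Department Chair); then Amari and Fontaine (Professor); then Sato, Abara and Quinn (Assistant Professor).
Amari and Fontaine both have years of continuous service 23 years, so the next rule applies.
Amari and Fontaine are each not an endowed-chair holder, so the next rule applies.
Amari and Fontaine are each designated emeritus, so the next rule applies.
Among Amari and Fontaine, alphabetically by surname: Amari before Fontaine.
Among Sato, Abara and Quinn, by years of continuous service (higher first) (reversed rule for this group): Sato (36 years) before Abara and Quinn (12 years).
Abara and Quinn are each not an endowed-chair holder, so the next rule applies.
Abara and Quinn are each designated emeritus, so the next rule applies.
Among Abara and Quinn, alphabetically by surname: Abara before Quinn.
Order: Saleh, Amari, Fontaine, Sato, Abara, Quinn.

Saleh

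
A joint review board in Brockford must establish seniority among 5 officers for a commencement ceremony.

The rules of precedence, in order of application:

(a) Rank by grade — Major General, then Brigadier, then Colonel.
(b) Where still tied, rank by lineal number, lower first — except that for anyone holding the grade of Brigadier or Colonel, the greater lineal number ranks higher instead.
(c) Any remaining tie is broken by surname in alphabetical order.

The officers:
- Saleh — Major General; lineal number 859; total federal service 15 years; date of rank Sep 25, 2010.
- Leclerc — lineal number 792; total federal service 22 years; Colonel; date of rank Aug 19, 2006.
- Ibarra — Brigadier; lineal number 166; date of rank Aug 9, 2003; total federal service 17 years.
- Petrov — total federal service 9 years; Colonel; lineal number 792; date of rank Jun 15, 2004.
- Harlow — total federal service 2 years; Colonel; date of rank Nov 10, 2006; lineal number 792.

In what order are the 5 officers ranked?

By grade: Saleh (Major General); then Ibarra (Brigadier); then Harlow, Leclerc and Petrov (Colonel).
Harlow, Leclerc and Petrov all have lineal number 792, so the next rule applies.
Among Harlow, Leclerc and Petrov, alphabetically by surname: Harlow before Leclerc before Petrov.
Full order: Saleh, Ibarra, Harlow, Leclerc, Petrov.

Saleh, Ibarra, Harlow, Leclerc, Petrov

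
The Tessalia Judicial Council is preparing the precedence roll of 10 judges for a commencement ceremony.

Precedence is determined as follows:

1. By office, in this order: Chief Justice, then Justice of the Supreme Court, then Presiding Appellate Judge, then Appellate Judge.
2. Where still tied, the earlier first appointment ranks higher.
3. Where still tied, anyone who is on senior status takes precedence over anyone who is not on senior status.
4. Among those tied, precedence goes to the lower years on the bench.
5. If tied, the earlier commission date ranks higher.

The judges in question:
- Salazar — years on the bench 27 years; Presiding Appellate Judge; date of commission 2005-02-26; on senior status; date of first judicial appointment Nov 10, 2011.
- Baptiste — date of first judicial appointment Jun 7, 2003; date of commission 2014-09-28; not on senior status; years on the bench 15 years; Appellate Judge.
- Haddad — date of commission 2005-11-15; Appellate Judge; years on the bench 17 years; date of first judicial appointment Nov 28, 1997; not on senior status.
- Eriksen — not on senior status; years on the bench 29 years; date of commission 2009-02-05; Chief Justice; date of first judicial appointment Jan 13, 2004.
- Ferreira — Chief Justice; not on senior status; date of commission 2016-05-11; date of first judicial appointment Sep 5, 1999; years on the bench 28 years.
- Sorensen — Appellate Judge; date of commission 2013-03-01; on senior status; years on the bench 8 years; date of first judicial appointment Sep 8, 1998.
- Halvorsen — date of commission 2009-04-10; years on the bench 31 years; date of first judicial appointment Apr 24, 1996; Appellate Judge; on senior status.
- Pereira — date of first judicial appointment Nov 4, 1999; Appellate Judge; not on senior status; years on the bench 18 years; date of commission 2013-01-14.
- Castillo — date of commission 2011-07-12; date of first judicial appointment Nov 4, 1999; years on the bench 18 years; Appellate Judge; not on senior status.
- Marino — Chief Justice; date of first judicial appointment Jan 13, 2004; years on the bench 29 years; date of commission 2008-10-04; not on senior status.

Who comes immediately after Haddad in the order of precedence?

Sorensen

By office: Ferreira, Marino and Eriksen (Chief Justice); then Salazar (Presiding Appellate Judge); then Halvorsen, Haddad, Sorensen, Castillo, Pereira and Baptiste (Appellate Judge).
Among Ferreira, Marino and Eriksen, by date of first judicial appointment (earlier first): Ferreira (Sep 5, 1999) before Marino and Eriksen (Jan 13, 2004).
Marino and Eriksen are each not on senior status, so the next rule applies.
Marino and Eriksen both have years on the bench 29 years, so the next rule applies.
Among Marino and Eriksen, by date of commission (earlier first): Marino (2008-10-04) before Eriksen (2009-02-05).
Among Halvorsen, Haddad, Sorensen, Castillo, Pereira and Baptiste, by date of first judicial appointment (earlier first): Halvorsen (Apr 24, 1996) before Haddad (Nov 28, 1997) before Sorensen (Sep 8, 1998) before Castillo and Pereira (Nov 4, 1999) before Baptiste (Jun 7, 2003).
Castillo and Pereira are each not on senior status, so the next rule applies.
Castillo and Pereira both have years on the bench 18 years, so the next rule applies.
Among Castillo and Pereira, by date of commission (earlier first): Castillo (2011-07-12) before Pereira (2013-01-14).
Order: Ferreira, Marino, Eriksen, Salazar, Halvorsen, Haddad, Sorensen, Castillo, Pereira, Baptiste.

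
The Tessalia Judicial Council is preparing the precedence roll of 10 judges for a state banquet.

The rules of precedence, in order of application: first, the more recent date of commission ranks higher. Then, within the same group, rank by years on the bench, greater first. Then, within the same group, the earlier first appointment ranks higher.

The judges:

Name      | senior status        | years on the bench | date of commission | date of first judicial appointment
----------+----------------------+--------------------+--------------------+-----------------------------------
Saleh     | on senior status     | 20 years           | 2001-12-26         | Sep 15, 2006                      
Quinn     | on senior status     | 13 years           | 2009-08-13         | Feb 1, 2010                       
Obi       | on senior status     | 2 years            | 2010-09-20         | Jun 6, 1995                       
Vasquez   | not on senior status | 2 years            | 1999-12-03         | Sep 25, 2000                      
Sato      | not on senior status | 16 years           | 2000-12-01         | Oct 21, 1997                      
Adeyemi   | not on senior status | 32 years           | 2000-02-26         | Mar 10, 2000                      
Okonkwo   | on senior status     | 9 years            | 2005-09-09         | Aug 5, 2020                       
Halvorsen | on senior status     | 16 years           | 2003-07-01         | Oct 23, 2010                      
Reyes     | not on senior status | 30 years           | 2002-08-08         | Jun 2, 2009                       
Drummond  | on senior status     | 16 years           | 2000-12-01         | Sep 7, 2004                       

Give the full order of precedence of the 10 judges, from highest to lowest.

By date of commission (later first): Obi (2010-09-20); then Quinn (2009-08-13); then Okonkwo (2005-09-09); then Halvorsen (2003-07-01); then Reyes (2002-08-08); then Saleh (2001-12-26); then Sato and Drummond (both 2000-12-01); then Adeyemi (2000-02-26); then Vasquez (1999-12-03).
Sato and Drummond both have years on the bench 16 years, so the next rule applies.
Among Sato and Drummond, by date of first judicial appointment (earlier first): Sato (Oct 21, 1997) before Drummond (Sep 7, 2004).
Full order: Obi, Quinn, Okonkwo, Halvorsen, Reyes, Saleh, Sato, Drummond, Adeyemi, Vasquez.

Obi, Quinn, Okonkwo, Halvorsen, Reyes, Saleh, Sato, Drummond, Adeyemi, Vasquez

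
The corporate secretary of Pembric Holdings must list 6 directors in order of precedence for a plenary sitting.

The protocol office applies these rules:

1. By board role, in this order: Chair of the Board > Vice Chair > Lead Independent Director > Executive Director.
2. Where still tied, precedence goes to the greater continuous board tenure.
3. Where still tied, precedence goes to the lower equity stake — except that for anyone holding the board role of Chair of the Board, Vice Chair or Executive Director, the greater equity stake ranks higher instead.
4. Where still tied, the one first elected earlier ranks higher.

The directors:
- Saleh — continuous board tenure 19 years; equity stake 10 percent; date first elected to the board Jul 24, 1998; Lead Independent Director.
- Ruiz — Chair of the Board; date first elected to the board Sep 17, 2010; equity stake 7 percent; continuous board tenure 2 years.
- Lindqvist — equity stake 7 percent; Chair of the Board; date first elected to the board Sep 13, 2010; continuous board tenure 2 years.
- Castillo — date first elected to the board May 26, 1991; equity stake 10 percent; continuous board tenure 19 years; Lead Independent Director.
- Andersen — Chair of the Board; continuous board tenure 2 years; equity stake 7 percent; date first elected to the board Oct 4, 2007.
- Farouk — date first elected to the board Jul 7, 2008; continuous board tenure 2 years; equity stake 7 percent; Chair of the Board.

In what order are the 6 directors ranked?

By board role: Andersen, Farouk, Lindqvist and Ruiz (Chair of the Board); then Castillo and Saleh (Lead Independent Director).
Andersen, Farouk, Lindqvist and Ruiz all have continuous board tenure 2 years, so the next rule applies.
Andersen, Farouk, Lindqvist and Ruiz all have equity stake 7 percent, so the next rule applies.
Among Andersen, Farouk, Lindqvist and Ruiz, by date first elected to the board (earlier first): Andersen (Oct 4, 2007) before Farouk (Jul 7, 2008) before Lindqvist (Sep 13, 2010) before Ruiz (Sep 17, 2010).
Castillo and Saleh both have continuous board tenure 19 years, so the next rule applies.
Castillo and Saleh both have equity stake 10 percent, so the next rule applies.
Among Castillo and Saleh, by date first elected to the board (earlier first): Castillo (May 26, 1991) before Saleh (Jul 24, 1998).
Full order: Andersen, Farouk, Lindqvist, Ruiz, Castillo, Saleh.

Andersen, Farouk, Lindqvist, Ruiz, Castillo, Saleh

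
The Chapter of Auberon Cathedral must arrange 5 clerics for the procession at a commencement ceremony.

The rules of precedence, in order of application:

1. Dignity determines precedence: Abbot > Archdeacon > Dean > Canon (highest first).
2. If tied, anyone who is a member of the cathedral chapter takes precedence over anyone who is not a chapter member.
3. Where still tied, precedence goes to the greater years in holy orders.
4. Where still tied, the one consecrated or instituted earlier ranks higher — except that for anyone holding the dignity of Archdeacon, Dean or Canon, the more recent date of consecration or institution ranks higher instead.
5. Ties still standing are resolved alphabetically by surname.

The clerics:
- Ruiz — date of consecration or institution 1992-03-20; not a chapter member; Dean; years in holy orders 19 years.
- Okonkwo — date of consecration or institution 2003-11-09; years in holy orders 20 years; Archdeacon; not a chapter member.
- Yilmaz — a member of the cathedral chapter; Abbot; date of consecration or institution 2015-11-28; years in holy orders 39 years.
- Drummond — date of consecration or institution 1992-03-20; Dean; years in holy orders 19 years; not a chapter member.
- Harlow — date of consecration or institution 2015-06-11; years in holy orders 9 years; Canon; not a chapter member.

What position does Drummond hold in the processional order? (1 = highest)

3

By dignity: Yilmaz (Abbot); then Okonkwo (Archdeacon); then Drummond and Ruiz (Dean); then Harlow (Canon).
Drummond and Ruiz are each not a chapter member, so the next rule applies.
Drummond and Ruiz both have years in holy orders 19 years, so the next rule applies.
Drummond and Ruiz both have date of consecration or institution 1992-03-20, so the next rule applies.
Among Drummond and Ruiz, alphabetically by surname: Drummond before Ruiz.
Order: Yilmaz, Okonkwo, Drummond, Ruiz, Harlow. So position 3.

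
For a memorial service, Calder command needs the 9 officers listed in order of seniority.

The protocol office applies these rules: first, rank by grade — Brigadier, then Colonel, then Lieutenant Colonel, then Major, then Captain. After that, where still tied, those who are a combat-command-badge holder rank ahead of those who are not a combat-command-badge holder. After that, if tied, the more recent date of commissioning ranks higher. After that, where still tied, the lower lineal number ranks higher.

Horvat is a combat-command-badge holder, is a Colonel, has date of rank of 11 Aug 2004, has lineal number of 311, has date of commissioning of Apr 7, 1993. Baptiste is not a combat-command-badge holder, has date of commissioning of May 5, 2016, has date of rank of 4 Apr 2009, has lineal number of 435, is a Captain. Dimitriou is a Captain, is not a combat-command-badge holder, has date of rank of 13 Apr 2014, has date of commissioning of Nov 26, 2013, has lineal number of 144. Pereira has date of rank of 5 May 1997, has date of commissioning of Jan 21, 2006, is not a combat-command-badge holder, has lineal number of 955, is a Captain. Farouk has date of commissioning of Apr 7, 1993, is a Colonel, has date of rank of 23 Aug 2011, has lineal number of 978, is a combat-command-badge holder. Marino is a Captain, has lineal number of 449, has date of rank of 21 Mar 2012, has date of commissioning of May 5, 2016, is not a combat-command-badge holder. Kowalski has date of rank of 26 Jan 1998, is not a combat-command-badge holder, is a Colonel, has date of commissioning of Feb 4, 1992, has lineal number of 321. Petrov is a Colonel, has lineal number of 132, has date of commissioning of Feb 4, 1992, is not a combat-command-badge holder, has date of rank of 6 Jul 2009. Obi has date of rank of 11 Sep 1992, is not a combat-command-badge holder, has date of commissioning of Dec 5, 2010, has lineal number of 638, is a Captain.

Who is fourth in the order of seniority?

By grade: Horvat, Farouk, Petrov and Kowalski (Colonel); then Baptiste, Marino, Dimitriou, Obi and Pereira (Captain).
Among Horvat, Farouk, Petrov and Kowalski, a combat-command-badge holder before not a combat-command-badge holder: Horvat and Farouk (a combat-command-badge holder) before Petrov and Kowalski (not a combat-command-badge holder).
Horvat and Farouk both have date of commissioning Apr 7, 1993, so the next rule applies.
Among Horvat and Farouk, by lineal number (lower first): Horvat (311) before Farouk (978).
Petrov and Kowalski both have date of commissioning Feb 4, 1992, so the next rule applies.
Among Petrov and Kowalski, by lineal number (lower first): Petrov (132) before Kowalski (321).
Baptiste, Marino, Dimitriou, Obi and Pereira are each not a combat-command-badge holder, so the next rule applies.
Among Baptiste, Marino, Dimitriou, Obi and Pereira, by date of commissioning (later first): Baptiste and Marino (May 5, 2016) before Dimitriou (Nov 26, 2013) before Obi (Dec 5, 2010) before Pereira (Jan 21, 2006).
Among Baptiste and Marino, by lineal number (lower first): Baptiste (435) before Marino (449).
Order: Horvat, Farouk, Petrov, Kowalski, Baptiste, Marino, Dimitriou, Obi, Pereira.

Kowalski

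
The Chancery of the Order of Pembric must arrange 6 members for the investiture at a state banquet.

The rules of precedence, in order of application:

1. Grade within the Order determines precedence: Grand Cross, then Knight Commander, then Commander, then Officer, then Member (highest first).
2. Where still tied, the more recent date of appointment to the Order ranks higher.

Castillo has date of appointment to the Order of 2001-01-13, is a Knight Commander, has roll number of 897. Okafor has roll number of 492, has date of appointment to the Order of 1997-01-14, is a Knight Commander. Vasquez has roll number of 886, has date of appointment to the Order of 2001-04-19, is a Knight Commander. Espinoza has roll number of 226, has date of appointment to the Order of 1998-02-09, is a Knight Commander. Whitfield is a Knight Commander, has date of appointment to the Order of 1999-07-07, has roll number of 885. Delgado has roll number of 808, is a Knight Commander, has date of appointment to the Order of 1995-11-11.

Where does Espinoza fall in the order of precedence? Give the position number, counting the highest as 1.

By grade within the Order: Vasquez, Castillo, Whitfield, Espinoza, Okafor and Delgado (Knight Commander).
Among Vasquez, Castillo, Whitfield, Espinoza, Okafor and Delgado, by date of appointment to the Order (later first): Vasquez (2001-04-19) before Castillo (2001-01-13) before Whitfield (1999-07-07) before Espinoza (1998-02-09) before Okafor (1997-01-14) before Delgado (1995-11-11).
Order: Vasquez, Castillo, Whitfield, Espinoza, Okafor, Delgado. So position 4.

4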